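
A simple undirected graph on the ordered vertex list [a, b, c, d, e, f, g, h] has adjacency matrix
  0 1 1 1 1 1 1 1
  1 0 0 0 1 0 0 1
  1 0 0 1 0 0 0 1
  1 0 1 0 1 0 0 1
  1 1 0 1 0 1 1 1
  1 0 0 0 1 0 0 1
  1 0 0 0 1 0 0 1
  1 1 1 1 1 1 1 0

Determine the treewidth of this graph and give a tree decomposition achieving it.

The largest bag has 4 vertices, giving width 3; this decomposition certifies tw(G) ≤ 3. On the other hand G contains the 4-clique {a, d, e, h}. A clique must lie in a single bag of any decomposition, so no decomposition can have width below 3. Hence tw(G) = 3 exactly.

Treewidth 3.
Bags: B1 = {a, b, e, h}  B2 = {a, e, f, h}  B3 = {a, d, e, h}  B4 = {a, e, g, h}  B5 = {a, c, d, h}
Tree: B1–B2, B1–B3, B2–B4, B3–B5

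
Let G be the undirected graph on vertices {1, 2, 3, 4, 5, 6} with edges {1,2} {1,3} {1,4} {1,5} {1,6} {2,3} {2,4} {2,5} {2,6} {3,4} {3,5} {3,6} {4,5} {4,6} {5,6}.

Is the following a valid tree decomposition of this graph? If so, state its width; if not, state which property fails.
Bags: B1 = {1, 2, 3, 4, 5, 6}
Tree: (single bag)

Checking the three conditions: (i) the bags cover all of {1, 2, 3, 4, 5, 6}; (ii) for each edge, some bag contains both endpoints; (iii) the bags containing any fixed vertex form a subtree. All hold, so the decomposition is valid with width 6 − 1 = 5.

Yes; width 5.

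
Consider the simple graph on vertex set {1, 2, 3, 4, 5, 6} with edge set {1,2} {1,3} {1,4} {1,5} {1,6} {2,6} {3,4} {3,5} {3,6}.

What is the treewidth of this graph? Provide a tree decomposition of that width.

Treewidth 2.
Bags: B1 = {1, 2, 6}  B2 = {1, 3, 6}  B3 = {1, 3, 5}  B4 = {1, 3, 4}
Tree: B1–B2, B2–B3, B3–B4

The largest bag has 3 vertices, giving width 2; this decomposition certifies tw(G) ≤ 2. For the lower bound, the 3 vertices {1, 2, 6} are pairwise adjacent, and any tree decomposition puts a clique entirely inside one bag — forcing width ≥ 2. Therefore the treewidth is 2.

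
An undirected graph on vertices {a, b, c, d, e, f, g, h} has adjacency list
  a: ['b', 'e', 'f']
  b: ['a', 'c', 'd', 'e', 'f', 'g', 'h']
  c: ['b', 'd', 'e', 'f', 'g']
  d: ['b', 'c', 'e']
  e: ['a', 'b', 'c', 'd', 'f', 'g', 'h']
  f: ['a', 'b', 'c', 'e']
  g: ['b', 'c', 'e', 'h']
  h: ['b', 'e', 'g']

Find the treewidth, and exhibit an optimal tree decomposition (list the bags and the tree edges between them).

Treewidth 3.
One such decomposition:
Bags: B1 = {b, c, d, e}  B2 = {b, c, e, g}  B3 = {b, c, e, f}  B4 = {b, e, g, h}  B5 = {a, b, e, f}
Tree: B1–B2, B2–B3, B2–B4, B3–B5

Each bag holds 4 vertices, so the decomposition has width 3, which upper-bounds the treewidth. Conversely, {b, e, g, h} is a clique of size 4, and the vertices of any clique must share a bag in every tree decomposition; so some bag has ≥ 4 vertices and tw(G) ≥ 3. The upper and lower bounds meet at 3, so that is the treewidth.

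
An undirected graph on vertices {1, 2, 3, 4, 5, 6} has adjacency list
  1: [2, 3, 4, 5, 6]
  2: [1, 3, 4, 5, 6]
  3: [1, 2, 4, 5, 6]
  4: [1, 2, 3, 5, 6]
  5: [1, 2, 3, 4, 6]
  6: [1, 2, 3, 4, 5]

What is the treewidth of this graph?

5

A width-5 tree decomposition is:
Bags: B1 = {1, 2, 3, 4, 5, 6}
Tree: (single bag)
A single bag containing all 6 vertices is trivially a valid decomposition of width 5. Conversely, {1, 2, 3, 4, 5, 6} is a clique of size 6, and the vertices of any clique must share a bag in every tree decomposition; so some bag has ≥ 6 vertices and tw(G) ≥ 5. Therefore the treewidth is 5.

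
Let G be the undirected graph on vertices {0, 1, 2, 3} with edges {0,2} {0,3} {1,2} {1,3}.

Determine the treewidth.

2

A width-2 tree decomposition is:
Bags: B1 = {0, 2, 3}  B2 = {1, 2, 3}
Tree: B1–B2
The largest bag has 3 vertices, giving width 2; this decomposition certifies tw(G) ≤ 2. The edges 2–0–3–1–2 form a cycle, so G is not a tree and its treewidth is at least 2. Therefore the treewidth is 2.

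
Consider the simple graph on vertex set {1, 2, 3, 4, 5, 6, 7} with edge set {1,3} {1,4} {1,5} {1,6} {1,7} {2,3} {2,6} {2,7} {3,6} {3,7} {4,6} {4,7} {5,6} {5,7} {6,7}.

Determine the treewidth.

A width-3 tree decomposition is:
Bags: B1 = {2, 3, 6, 7}  B2 = {1, 3, 6, 7}  B3 = {1, 5, 6, 7}  B4 = {1, 4, 6, 7}
Tree: B1–B2, B2–B3, B2–B4
Every bag has size at most 4, so the width is 4 − 1 = 3 and tw(G) ≤ 3. Conversely, {1, 3, 6, 7} is a clique of size 4, and the vertices of any clique must share a bag in every tree decomposition; so some bag has ≥ 4 vertices and tw(G) ≥ 3. Hence tw(G) = 3 exactly.

3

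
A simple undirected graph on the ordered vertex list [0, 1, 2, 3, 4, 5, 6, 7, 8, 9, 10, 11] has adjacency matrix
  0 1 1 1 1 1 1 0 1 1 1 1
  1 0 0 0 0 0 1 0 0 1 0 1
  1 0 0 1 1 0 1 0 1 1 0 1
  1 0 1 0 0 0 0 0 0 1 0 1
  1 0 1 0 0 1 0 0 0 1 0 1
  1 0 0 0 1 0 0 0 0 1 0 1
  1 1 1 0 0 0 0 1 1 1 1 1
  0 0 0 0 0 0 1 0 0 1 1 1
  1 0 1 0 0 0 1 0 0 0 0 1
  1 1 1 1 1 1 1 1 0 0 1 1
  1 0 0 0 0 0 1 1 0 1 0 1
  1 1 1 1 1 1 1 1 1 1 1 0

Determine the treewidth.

4

A width-4 tree decomposition is:
Bags: B1 = {0, 2, 4, 9, 11}  B2 = {0, 2, 6, 9, 11}  B3 = {0, 6, 9, 10, 11}  B4 = {0, 4, 5, 9, 11}  B5 = {0, 1, 6, 9, 11}  B6 = {0, 2, 3, 9, 11}  B7 = {6, 7, 9, 10, 11}  B8 = {0, 2, 6, 8, 11}
Tree: B1–B2, B2–B3, B1–B4, B3–B5, B1–B6, B3–B7, B2–B8
The largest bag has 5 vertices, giving width 4; this decomposition certifies tw(G) ≤ 4. Conversely, {0, 2, 6, 8, 11} is a clique of size 5, and the vertices of any clique must share a bag in every tree decomposition; so some bag has ≥ 5 vertices and tw(G) ≥ 4. Hence tw(G) = 4 exactly.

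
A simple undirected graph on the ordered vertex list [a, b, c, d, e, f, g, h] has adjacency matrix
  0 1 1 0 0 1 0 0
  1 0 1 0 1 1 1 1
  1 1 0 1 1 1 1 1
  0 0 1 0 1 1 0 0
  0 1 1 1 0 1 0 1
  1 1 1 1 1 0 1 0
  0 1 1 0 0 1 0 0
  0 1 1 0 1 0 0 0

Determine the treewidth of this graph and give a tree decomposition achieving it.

The largest bag has 4 vertices, giving width 3; this decomposition certifies tw(G) ≤ 3. Conversely, {b, c, e, h} is a clique of size 4, and the vertices of any clique must share a bag in every tree decomposition; so some bag has ≥ 4 vertices and tw(G) ≥ 3. Therefore the treewidth is 3.

Treewidth 3.
Bags: B1 = {b, c, e, f}  B2 = {b, c, f, g}  B3 = {a, b, c, f}  B4 = {c, d, e, f}  B5 = {b, c, e, h}
Tree: B1–B2, B2–B3, B1–B4, B1–B5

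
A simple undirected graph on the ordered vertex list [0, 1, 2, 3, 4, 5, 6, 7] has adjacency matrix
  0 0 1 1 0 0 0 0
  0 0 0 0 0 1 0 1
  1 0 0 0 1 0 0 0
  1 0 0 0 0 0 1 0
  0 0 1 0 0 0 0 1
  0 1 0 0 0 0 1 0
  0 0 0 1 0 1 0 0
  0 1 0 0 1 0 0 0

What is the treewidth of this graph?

A width-2 tree decomposition is:
Bags: B1 = {3, 5, 6}  B2 = {1, 3, 5}  B3 = {1, 3, 7}  B4 = {3, 4, 7}  B5 = {2, 3, 4}  B6 = {0, 2, 3}
Tree: B1–B2, B2–B3, B3–B4, B4–B5, B5–B6
Each bag holds 3 vertices, so the decomposition has width 2, which upper-bounds the treewidth. For the lower bound, G contains the cycle 3–6–5–1–7–4–2–0–3, so G is not a forest; only forests have treewidth ≤ 1, hence tw(G) ≥ 2. The upper and lower bounds meet at 2, so that is the treewidth.

2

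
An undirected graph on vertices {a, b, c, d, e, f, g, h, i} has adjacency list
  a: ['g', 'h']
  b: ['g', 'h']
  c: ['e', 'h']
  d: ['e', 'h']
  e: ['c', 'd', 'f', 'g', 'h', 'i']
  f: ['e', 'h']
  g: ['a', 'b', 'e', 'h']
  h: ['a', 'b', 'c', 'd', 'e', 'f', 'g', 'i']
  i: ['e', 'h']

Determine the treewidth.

2

A width-2 tree decomposition is:
Bags: B1 = {a, g, h}  B2 = {e, g, h}  B3 = {b, g, h}  B4 = {d, e, h}  B5 = {c, e, h}  B6 = {e, h, i}  B7 = {e, f, h}
Tree: B1–B2, B2–B3, B2–B4, B4–B5, B2–B6, B5–B7
Every bag has size at most 3, so the width is 3 − 1 = 2 and tw(G) ≤ 2. On the other hand G contains the 3-clique {d, e, h}. A clique must lie in a single bag of any decomposition, so no decomposition can have width below 2. Combining the bounds, tw(G) = 2.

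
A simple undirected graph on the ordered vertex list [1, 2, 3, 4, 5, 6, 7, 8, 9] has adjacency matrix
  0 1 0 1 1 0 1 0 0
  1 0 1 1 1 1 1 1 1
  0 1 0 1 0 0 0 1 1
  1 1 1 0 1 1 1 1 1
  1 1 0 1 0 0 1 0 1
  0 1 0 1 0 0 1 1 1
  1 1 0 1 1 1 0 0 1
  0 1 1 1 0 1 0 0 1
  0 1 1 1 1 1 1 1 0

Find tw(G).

4

A width-4 tree decomposition is:
Bags: B1 = {2, 4, 5, 7, 9}  B2 = {2, 4, 6, 7, 9}  B3 = {1, 2, 4, 5, 7}  B4 = {2, 4, 6, 8, 9}  B5 = {2, 3, 4, 8, 9}
Tree: B1–B2, B1–B3, B2–B4, B4–B5
The largest bag has 5 vertices, giving width 4; this decomposition certifies tw(G) ≤ 4. Conversely, {1, 2, 4, 5, 7} is a clique of size 5, and the vertices of any clique must share a bag in every tree decomposition; so some bag has ≥ 5 vertices and tw(G) ≥ 4. Hence tw(G) = 4 exactly.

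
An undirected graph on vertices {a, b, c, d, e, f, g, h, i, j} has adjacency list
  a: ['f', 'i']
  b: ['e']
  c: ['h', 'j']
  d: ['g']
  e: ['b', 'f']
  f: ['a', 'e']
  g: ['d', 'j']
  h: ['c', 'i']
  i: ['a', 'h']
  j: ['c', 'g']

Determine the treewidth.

A width-1 tree decomposition is:
Bags: B1 = {d, g}  B2 = {g, j}  B3 = {c, j}  B4 = {c, h}  B5 = {h, i}  B6 = {a, i}  B7 = {a, f}  B8 = {e, f}  B9 = {b, e}
Tree: B1–B2, B2–B3, B3–B4, B4–B5, B5–B6, B6–B7, B7–B8, B8–B9
Every bag has size at most 2, so the width is 2 − 1 = 1 and tw(G) ≤ 1. Any graph with an edge has treewidth ≥ 1, and G has the edge d–g. The upper and lower bounds meet at 1, so that is the treewidth.

1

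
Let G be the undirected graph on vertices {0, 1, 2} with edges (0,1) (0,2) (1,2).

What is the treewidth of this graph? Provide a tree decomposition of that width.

Treewidth 2.
Bags: B1 = {0, 1, 2}
Tree: (single bag)

A single bag containing all 3 vertices is trivially a valid decomposition of width 2. Conversely, {0, 1, 2} is a clique of size 3, and the vertices of any clique must share a bag in every tree decomposition; so some bag has ≥ 3 vertices and tw(G) ≥ 2. The upper and lower bounds meet at 2, so that is the treewidth.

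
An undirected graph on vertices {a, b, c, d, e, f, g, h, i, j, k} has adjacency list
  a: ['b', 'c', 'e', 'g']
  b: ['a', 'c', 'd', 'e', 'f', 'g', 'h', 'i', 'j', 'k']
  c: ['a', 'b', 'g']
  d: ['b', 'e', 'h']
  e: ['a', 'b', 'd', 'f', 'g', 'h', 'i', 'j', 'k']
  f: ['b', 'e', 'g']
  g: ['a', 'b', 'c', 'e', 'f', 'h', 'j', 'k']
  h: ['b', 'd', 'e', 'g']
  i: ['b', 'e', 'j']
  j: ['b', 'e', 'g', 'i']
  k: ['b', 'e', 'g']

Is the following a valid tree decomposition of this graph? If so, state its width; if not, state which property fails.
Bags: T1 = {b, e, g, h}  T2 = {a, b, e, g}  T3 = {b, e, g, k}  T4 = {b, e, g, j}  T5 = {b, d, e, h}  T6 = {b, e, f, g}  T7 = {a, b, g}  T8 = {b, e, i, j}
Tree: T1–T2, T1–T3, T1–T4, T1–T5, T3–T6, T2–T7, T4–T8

No — vertex c appears in no bag.

A tree decomposition must satisfy three properties: every vertex lies in some bag; for every edge, both endpoints lie together in some bag; and for every vertex, the bags containing it form a connected subtree. Here vertex c appears in no bag, so the decomposition is invalid.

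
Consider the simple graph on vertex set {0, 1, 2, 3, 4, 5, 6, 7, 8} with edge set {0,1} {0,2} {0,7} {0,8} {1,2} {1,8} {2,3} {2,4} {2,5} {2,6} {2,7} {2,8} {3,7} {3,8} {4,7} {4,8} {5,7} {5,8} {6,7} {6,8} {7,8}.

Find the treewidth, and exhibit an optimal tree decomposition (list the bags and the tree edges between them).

Every bag has size at most 4, so the width is 4 − 1 = 3 and tw(G) ≤ 3. On the other hand G contains the 4-clique {0, 1, 2, 8}. A clique must lie in a single bag of any decomposition, so no decomposition can have width below 3. Hence tw(G) = 3 exactly.

Treewidth 3.
Bags: B1 = {2, 5, 7, 8}  B2 = {0, 2, 7, 8}  B3 = {0, 1, 2, 8}  B4 = {2, 6, 7, 8}  B5 = {2, 3, 7, 8}  B6 = {2, 4, 7, 8}
Tree: B1–B2, B2–B3, B2–B4, B1–B5, B4–B6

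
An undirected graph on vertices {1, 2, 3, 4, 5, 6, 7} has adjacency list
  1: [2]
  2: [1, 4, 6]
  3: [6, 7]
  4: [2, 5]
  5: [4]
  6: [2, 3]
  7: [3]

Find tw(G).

1

A width-1 tree decomposition is:
Bags: B1 = {3, 7}  B2 = {3, 6}  B3 = {2, 6}  B4 = {2, 4}  B5 = {4, 5}  B6 = {1, 2}
Tree: B1–B2, B2–B3, B3–B4, B4–B5, B4–B6
The largest bag has 2 vertices, giving width 1; this decomposition certifies tw(G) ≤ 1. Any graph with an edge has treewidth ≥ 1, and G has the edge 7–3. The upper and lower bounds meet at 1, so that is the treewidth.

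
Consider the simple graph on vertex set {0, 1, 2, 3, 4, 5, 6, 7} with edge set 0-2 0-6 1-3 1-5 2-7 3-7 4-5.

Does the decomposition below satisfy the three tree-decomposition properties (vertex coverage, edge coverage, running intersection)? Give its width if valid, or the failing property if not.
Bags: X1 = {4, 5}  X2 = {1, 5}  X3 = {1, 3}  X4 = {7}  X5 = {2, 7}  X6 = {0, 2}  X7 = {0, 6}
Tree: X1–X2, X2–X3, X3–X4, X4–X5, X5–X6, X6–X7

A tree decomposition must satisfy three properties: every vertex lies in some bag; for every edge, both endpoints lie together in some bag; and for every vertex, the bags containing it form a connected subtree. Here edge (3,7) lies in no bag, so the decomposition is invalid.

No — edge (3,7) lies in no bag.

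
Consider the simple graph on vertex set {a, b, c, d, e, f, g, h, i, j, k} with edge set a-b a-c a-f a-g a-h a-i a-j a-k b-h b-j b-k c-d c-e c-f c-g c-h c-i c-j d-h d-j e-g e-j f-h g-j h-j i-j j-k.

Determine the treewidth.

A width-3 tree decomposition is:
Bags: B1 = {a, c, h, j}  B2 = {a, c, i, j}  B3 = {a, c, g, j}  B4 = {c, e, g, j}  B5 = {a, b, h, j}  B6 = {a, b, j, k}  B7 = {a, c, f, h}  B8 = {c, d, h, j}
Tree: B1–B2, B2–B3, B3–B4, B1–B5, B5–B6, B1–B7, B1–B8
Each bag holds 4 vertices, so the decomposition has width 3, which upper-bounds the treewidth. For the lower bound, the 4 vertices {c, d, h, j} are pairwise adjacent, and any tree decomposition puts a clique entirely inside one bag — forcing width ≥ 3. The upper and lower bounds meet at 3, so that is the treewidth.

3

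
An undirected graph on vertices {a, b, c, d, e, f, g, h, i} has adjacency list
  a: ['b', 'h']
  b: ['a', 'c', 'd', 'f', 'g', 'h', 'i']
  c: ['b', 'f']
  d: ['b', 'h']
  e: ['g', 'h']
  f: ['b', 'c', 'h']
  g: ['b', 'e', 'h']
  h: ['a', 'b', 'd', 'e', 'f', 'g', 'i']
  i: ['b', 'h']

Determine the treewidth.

A width-2 tree decomposition is:
Bags: B1 = {b, f, h}  B2 = {b, g, h}  B3 = {b, c, f}  B4 = {a, b, h}  B5 = {b, d, h}  B6 = {e, g, h}  B7 = {b, h, i}
Tree: B1–B2, B1–B3, B1–B4, B1–B5, B2–B6, B1–B7
Each bag holds 3 vertices, so the decomposition has width 2, which upper-bounds the treewidth. On the other hand G contains the 3-clique {e, g, h}. A clique must lie in a single bag of any decomposition, so no decomposition can have width below 2. Hence tw(G) = 2 exactly.

2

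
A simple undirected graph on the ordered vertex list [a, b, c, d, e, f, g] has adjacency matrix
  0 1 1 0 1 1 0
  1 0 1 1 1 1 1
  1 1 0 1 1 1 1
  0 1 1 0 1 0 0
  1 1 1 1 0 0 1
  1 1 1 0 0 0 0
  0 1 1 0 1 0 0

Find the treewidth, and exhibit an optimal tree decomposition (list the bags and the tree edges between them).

The largest bag has 4 vertices, giving width 3; this decomposition certifies tw(G) ≤ 3. Conversely, {b, c, d, e} is a clique of size 4, and the vertices of any clique must share a bag in every tree decomposition; so some bag has ≥ 4 vertices and tw(G) ≥ 3. Combining the bounds, tw(G) = 3.

Treewidth 3.
One optimal decomposition is:
Bags: B1 = {a, b, c, e}  B2 = {b, c, d, e}  B3 = {b, c, e, g}  B4 = {a, b, c, f}
Tree: B1–B2, B1–B3, B1–B4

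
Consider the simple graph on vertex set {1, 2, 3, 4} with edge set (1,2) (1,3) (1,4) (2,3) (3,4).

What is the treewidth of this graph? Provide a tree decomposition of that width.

Each bag holds 3 vertices, so the decomposition has width 2, which upper-bounds the treewidth. For the lower bound, the 3 vertices {1, 2, 3} are pairwise adjacent, and any tree decomposition puts a clique entirely inside one bag — forcing width ≥ 2. Combining the bounds, tw(G) = 2.

Treewidth 2.
Bags: B1 = {1, 3, 4}  B2 = {1, 2, 3}
Tree: B1–B2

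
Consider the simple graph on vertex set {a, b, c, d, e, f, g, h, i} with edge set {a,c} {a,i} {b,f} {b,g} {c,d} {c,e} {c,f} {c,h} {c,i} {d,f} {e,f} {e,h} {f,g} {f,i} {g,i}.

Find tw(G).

A width-2 tree decomposition is:
Bags: B1 = {c, e, f}  B2 = {c, f, i}  B3 = {f, g, i}  B4 = {a, c, i}  B5 = {c, e, h}  B6 = {c, d, f}  B7 = {b, f, g}
Tree: B1–B2, B2–B3, B2–B4, B1–B5, B1–B6, B3–B7
Each bag holds 3 vertices, so the decomposition has width 2, which upper-bounds the treewidth. Conversely, {a, c, i} is a clique of size 3, and the vertices of any clique must share a bag in every tree decomposition; so some bag has ≥ 3 vertices and tw(G) ≥ 2. Therefore the treewidth is 2.

2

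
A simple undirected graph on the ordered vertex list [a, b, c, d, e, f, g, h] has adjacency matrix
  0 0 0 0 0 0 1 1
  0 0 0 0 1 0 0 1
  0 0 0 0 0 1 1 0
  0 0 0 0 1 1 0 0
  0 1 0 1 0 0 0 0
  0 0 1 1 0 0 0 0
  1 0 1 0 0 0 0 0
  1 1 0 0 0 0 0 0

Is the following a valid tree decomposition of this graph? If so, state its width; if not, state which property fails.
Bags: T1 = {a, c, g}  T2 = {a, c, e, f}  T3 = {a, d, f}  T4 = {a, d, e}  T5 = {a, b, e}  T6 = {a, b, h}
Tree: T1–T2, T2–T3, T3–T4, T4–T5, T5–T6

No — bags containing vertex e are not connected in the tree.

A tree decomposition must satisfy three properties: every vertex lies in some bag; for every edge, both endpoints lie together in some bag; and for every vertex, the bags containing it form a connected subtree. Here bags containing vertex e are not connected in the tree, so the decomposition is invalid.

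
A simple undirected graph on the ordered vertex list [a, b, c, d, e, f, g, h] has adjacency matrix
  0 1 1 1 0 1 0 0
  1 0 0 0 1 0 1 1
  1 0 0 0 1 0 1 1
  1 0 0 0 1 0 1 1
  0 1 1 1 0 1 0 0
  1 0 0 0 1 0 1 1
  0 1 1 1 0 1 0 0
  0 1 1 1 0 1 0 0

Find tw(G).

4

A width-4 tree decomposition is:
Bags: B1 = {a, e, f, g, h}  B2 = {a, b, e, g, h}  B3 = {a, d, e, g, h}  B4 = {a, c, e, g, h}
Tree: B1–B2, B2–B3, B3–B4
Each bag holds 5 vertices, so the decomposition has width 4, which upper-bounds the treewidth. For the lower bound: the 5 vertex sets {a,f}, {b,h}, {d,g}, {e}, {c} are disjoint, each induces a connected subgraph, and every pair is joined by at least one edge of G. Contracting each set to a single vertex therefore yields K_{5} as a minor, and since treewidth is minor-monotone, tw(G) ≥ tw(K_{5}) = 4. Hence tw(G) = 4 exactly.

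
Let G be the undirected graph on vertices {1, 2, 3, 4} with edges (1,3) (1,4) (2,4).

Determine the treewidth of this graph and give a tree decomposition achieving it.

Every bag has size at most 2, so the width is 2 − 1 = 1 and tw(G) ≤ 1. G has an edge, so its treewidth is at least 1. Therefore the treewidth is 1.

Treewidth 1.
One optimal decomposition is:
Bags: B1 = {1, 3}  B2 = {1, 4}  B3 = {2, 4}
Tree: B1–B2, B2–B3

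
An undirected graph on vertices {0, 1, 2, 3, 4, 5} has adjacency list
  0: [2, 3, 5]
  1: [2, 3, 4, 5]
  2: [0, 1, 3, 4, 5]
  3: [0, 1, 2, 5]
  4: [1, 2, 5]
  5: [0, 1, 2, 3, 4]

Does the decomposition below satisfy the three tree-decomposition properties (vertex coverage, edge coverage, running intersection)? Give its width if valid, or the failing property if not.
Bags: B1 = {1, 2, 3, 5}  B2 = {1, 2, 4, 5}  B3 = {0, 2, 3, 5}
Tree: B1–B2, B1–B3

Checking the three conditions: (i) the bags cover all of {0, 1, 2, 3, 4, 5}; (ii) for each edge, some bag contains both endpoints; (iii) the bags containing any fixed vertex form a subtree. All hold, so the decomposition is valid with width 4 − 1 = 3.

Yes; width 3.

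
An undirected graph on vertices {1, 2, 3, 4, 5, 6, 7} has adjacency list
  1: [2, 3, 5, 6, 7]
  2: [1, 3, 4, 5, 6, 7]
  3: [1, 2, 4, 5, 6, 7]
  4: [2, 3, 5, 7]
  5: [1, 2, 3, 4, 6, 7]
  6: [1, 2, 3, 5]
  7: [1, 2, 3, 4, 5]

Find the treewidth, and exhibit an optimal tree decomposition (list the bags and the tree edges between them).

Treewidth 4.
One optimal decomposition is:
Bags: B1 = {1, 2, 3, 5, 6}  B2 = {1, 2, 3, 5, 7}  B3 = {2, 3, 4, 5, 7}
Tree: B1–B2, B2–B3

Every bag has size at most 5, so the width is 5 − 1 = 4 and tw(G) ≤ 4. On the other hand G contains the 5-clique {1, 2, 3, 5, 6}. A clique must lie in a single bag of any decomposition, so no decomposition can have width below 4. The upper and lower bounds meet at 4, so that is the treewidth.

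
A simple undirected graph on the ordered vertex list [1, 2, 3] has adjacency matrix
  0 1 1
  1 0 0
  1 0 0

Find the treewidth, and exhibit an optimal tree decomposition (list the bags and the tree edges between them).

The largest bag has 2 vertices, giving width 1; this decomposition certifies tw(G) ≤ 1. Any graph with an edge has treewidth ≥ 1, and G has the edge 1–3. Combining the bounds, tw(G) = 1.

Treewidth 1.
Bags: B1 = {1, 3}  B2 = {1, 2}
Tree: B1–B2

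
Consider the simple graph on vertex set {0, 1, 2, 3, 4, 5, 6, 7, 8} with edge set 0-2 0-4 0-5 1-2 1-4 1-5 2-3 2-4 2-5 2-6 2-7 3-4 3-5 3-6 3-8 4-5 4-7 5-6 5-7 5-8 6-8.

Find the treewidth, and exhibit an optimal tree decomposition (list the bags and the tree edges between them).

The largest bag has 4 vertices, giving width 3; this decomposition certifies tw(G) ≤ 3. Conversely, {3, 5, 6, 8} is a clique of size 4, and the vertices of any clique must share a bag in every tree decomposition; so some bag has ≥ 4 vertices and tw(G) ≥ 3. The upper and lower bounds meet at 3, so that is the treewidth.

Treewidth 3.
One optimal decomposition is:
Bags: B1 = {2, 4, 5, 7}  B2 = {0, 2, 4, 5}  B3 = {2, 3, 4, 5}  B4 = {2, 3, 5, 6}  B5 = {3, 5, 6, 8}  B6 = {1, 2, 4, 5}
Tree: B1–B2, B1–B3, B3–B4, B4–B5, B2–B6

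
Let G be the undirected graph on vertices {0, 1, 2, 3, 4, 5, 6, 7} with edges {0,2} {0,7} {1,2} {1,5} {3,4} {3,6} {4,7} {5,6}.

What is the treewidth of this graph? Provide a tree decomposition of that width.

Every bag has size at most 3, so the width is 3 − 1 = 2 and tw(G) ≤ 2. The edges 6–3–4–7–0–2–1–5–6 form a cycle, so G is not a tree and its treewidth is at least 2. Hence tw(G) = 2 exactly.

Treewidth 2.
One optimal decomposition is:
Bags: B1 = {3, 4, 6}  B2 = {4, 6, 7}  B3 = {0, 6, 7}  B4 = {0, 2, 6}  B5 = {1, 2, 6}  B6 = {1, 5, 6}
Tree: B1–B2, B2–B3, B3–B4, B4–B5, B5–B6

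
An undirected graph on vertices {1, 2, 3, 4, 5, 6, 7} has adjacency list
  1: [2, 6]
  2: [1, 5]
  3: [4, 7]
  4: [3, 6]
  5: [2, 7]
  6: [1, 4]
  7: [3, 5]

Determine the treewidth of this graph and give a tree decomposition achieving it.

Treewidth 2.
Bags: B1 = {2, 5, 7}  B2 = {2, 3, 7}  B3 = {2, 3, 4}  B4 = {2, 4, 6}  B5 = {1, 2, 6}
Tree: B1–B2, B2–B3, B3–B4, B4–B5

Every bag has size at most 3, so the width is 3 − 1 = 2 and tw(G) ≤ 2. Since 2–5–7–3–4–6–1–2 is a cycle in G, G is not acyclic. Forests are exactly the graphs of treewidth ≤ 1, so tw(G) ≥ 2. The upper and lower bounds meet at 2, so that is the treewidth.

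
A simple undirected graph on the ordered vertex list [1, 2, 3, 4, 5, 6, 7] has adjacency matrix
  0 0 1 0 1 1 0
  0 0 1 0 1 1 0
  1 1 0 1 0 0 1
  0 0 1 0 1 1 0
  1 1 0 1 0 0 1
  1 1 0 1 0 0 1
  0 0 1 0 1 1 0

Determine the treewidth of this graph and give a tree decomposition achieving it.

Every bag has size at most 4, so the width is 4 − 1 = 3 and tw(G) ≤ 3. For the lower bound: the 4 vertex sets {3,4}, {6,7}, {5}, {2} are disjoint, each induces a connected subgraph, and every pair is joined by at least one edge of G. Contracting each set to a single vertex therefore yields K_{4} as a minor, and since treewidth is minor-monotone, tw(G) ≥ tw(K_{4}) = 3. Therefore the treewidth is 3.

Treewidth 3.
One optimal decomposition is:
Bags: B1 = {3, 4, 5, 6}  B2 = {3, 5, 6, 7}  B3 = {2, 3, 5, 6}  B4 = {1, 3, 5, 6}
Tree: B1–B2, B2–B3, B3–B4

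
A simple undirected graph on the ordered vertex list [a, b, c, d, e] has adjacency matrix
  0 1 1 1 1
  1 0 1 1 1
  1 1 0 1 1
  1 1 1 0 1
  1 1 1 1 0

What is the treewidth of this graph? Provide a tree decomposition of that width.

With just one bag of size 5, the width is 5 − 1 = 4, so tw(G) ≤ 4. For the lower bound, the 5 vertices {a, b, c, d, e} are pairwise adjacent, and any tree decomposition puts a clique entirely inside one bag — forcing width ≥ 4. Hence tw(G) = 4 exactly.

Treewidth 4.
One such decomposition:
Bags: B1 = {a, b, c, d, e}
Tree: (single bag)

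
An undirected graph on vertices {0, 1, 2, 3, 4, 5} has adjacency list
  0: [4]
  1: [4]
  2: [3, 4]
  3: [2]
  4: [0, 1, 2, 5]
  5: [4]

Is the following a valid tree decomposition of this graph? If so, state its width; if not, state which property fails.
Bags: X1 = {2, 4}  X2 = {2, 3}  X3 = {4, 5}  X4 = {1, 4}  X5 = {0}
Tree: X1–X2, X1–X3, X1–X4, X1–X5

A tree decomposition must satisfy three properties: every vertex lies in some bag; for every edge, both endpoints lie together in some bag; and for every vertex, the bags containing it form a connected subtree. Here edge (4,0) lies in no bag, so the decomposition is invalid.

No — edge (4,0) lies in no bag.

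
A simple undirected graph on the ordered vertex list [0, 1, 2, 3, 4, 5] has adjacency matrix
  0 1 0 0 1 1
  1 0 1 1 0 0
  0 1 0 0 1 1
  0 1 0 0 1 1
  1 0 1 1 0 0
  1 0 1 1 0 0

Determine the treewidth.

A width-3 tree decomposition is:
Bags: B1 = {1, 2, 4, 5}  B2 = {0, 1, 4, 5}  B3 = {1, 3, 4, 5}
Tree: B1–B2, B2–B3
Each bag holds 4 vertices, so the decomposition has width 3, which upper-bounds the treewidth. For the lower bound: the 4 vertex sets {2,5}, {0,1}, {4}, {3} are disjoint, each induces a connected subgraph, and every pair is joined by at least one edge of G. Contracting each set to a single vertex therefore yields K_{4} as a minor, and since treewidth is minor-monotone, tw(G) ≥ tw(K_{4}) = 3. Therefore the treewidth is 3.

3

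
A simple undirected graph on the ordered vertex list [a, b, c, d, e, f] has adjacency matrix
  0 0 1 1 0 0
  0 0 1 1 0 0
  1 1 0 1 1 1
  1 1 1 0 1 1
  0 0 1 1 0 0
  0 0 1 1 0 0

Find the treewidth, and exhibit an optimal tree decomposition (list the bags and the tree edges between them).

Treewidth 2.
One optimal decomposition is:
Bags: B1 = {c, d, e}  B2 = {c, d, f}  B3 = {a, c, d}  B4 = {b, c, d}
Tree: B1–B2, B1–B3, B2–B4

The largest bag has 3 vertices, giving width 2; this decomposition certifies tw(G) ≤ 2. For the lower bound, the 3 vertices {c, d, e} are pairwise adjacent, and any tree decomposition puts a clique entirely inside one bag — forcing width ≥ 2. Therefore the treewidth is 2.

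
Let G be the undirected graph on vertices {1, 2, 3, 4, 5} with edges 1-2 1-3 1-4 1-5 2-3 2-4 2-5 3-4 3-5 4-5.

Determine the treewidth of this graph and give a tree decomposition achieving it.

A single bag containing all 5 vertices is trivially a valid decomposition of width 4. Conversely, {1, 2, 3, 4, 5} is a clique of size 5, and the vertices of any clique must share a bag in every tree decomposition; so some bag has ≥ 5 vertices and tw(G) ≥ 4. Hence tw(G) = 4 exactly.

Treewidth 4.
Bags: B1 = {1, 2, 3, 4, 5}
Tree: (single bag)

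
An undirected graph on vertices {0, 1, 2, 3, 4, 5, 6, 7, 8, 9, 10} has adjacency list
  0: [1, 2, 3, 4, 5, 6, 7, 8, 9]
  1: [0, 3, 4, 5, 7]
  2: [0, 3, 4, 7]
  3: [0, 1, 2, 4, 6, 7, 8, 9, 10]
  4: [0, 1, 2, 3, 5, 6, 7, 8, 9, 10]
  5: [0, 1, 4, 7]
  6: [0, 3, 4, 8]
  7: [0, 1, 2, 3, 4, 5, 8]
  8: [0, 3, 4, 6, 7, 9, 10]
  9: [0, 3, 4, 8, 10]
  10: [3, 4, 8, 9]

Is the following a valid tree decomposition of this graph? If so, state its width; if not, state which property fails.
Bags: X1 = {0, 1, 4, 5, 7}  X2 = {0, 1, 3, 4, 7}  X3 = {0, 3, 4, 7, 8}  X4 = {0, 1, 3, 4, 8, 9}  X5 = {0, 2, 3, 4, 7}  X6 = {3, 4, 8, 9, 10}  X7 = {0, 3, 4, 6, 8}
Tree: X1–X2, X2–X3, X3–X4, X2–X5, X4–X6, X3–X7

A tree decomposition must satisfy three properties: every vertex lies in some bag; for every edge, both endpoints lie together in some bag; and for every vertex, the bags containing it form a connected subtree. Here bags containing vertex 1 are not connected in the tree, so the decomposition is invalid.

No — bags containing vertex 1 are not connected in the tree.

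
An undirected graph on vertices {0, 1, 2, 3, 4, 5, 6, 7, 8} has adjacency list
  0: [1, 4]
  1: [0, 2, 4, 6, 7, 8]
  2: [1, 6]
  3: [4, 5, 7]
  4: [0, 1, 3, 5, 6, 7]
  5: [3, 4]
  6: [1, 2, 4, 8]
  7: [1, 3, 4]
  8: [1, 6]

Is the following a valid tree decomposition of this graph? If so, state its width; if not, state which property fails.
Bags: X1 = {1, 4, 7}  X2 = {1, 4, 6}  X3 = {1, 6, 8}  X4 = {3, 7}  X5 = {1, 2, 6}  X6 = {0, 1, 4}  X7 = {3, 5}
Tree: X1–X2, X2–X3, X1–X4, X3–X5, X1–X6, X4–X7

A tree decomposition must satisfy three properties: every vertex lies in some bag; for every edge, both endpoints lie together in some bag; and for every vertex, the bags containing it form a connected subtree. Here edge (4,3) lies in no bag, so the decomposition is invalid.

No — edge (4,3) lies in no bag.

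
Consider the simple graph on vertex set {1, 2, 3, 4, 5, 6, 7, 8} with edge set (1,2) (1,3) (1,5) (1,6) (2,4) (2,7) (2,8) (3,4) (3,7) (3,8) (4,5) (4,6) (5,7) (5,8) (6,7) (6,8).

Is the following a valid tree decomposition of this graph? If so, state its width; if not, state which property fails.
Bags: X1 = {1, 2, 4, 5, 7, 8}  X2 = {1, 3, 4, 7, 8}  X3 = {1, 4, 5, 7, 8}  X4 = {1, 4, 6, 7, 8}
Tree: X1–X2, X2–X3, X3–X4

No — bags containing vertex 5 are not connected in the tree.

A tree decomposition must satisfy three properties: every vertex lies in some bag; for every edge, both endpoints lie together in some bag; and for every vertex, the bags containing it form a connected subtree. Here bags containing vertex 5 are not connected in the tree, so the decomposition is invalid.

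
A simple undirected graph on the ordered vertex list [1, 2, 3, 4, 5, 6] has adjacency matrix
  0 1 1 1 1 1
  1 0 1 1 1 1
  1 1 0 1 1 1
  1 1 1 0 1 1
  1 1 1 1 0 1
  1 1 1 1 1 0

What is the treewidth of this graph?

5

A width-5 tree decomposition is:
Bags: B1 = {1, 2, 3, 4, 5, 6}
Tree: (single bag)
A single bag containing all 6 vertices is trivially a valid decomposition of width 5. On the other hand G contains the 6-clique {1, 2, 3, 4, 5, 6}. A clique must lie in a single bag of any decomposition, so no decomposition can have width below 5. The upper and lower bounds meet at 5, so that is the treewidth.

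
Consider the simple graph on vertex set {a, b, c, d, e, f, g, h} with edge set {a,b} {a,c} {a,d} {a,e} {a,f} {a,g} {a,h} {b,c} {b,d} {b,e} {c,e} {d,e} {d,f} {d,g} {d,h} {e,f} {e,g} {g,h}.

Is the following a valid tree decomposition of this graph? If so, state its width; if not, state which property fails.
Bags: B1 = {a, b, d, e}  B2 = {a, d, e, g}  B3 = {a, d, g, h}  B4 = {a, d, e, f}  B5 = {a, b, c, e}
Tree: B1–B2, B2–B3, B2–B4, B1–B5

Checking the three conditions: (i) the bags cover all of {a, b, c, d, e, f, g, h}; (ii) for each edge, some bag contains both endpoints; (iii) the bags containing any fixed vertex form a subtree. All hold, so the decomposition is valid with width 4 − 1 = 3.

Yes; width 3.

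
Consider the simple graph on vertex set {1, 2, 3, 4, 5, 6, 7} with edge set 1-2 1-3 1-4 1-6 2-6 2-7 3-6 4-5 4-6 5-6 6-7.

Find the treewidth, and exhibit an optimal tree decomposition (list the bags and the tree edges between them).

Treewidth 2.
One such decomposition:
Bags: B1 = {4, 5, 6}  B2 = {1, 4, 6}  B3 = {1, 3, 6}  B4 = {1, 2, 6}  B5 = {2, 6, 7}
Tree: B1–B2, B2–B3, B3–B4, B4–B5

Every bag has size at most 3, so the width is 3 − 1 = 2 and tw(G) ≤ 2. Conversely, {1, 2, 6} is a clique of size 3, and the vertices of any clique must share a bag in every tree decomposition; so some bag has ≥ 3 vertices and tw(G) ≥ 2. The upper and lower bounds meet at 2, so that is the treewidth.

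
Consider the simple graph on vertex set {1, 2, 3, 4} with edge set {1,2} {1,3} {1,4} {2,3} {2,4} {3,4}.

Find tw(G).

3

A width-3 tree decomposition is:
Bags: B1 = {1, 2, 3, 4}
Tree: (single bag)
With just one bag of size 4, the width is 4 − 1 = 3, so tw(G) ≤ 3. Conversely, {1, 2, 3, 4} is a clique of size 4, and the vertices of any clique must share a bag in every tree decomposition; so some bag has ≥ 4 vertices and tw(G) ≥ 3. The upper and lower bounds meet at 3, so that is the treewidth.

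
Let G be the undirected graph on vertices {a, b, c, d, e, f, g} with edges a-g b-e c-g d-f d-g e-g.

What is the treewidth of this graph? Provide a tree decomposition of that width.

Treewidth 1.
One such decomposition:
Bags: B1 = {e, g}  B2 = {d, g}  B3 = {a, g}  B4 = {c, g}  B5 = {b, e}  B6 = {d, f}
Tree: B1–B2, B1–B3, B1–B4, B1–B5, B2–B6

Every bag has size at most 2, so the width is 2 − 1 = 1 and tw(G) ≤ 1. Any graph with an edge has treewidth ≥ 1, and G has the edge g–e. The upper and lower bounds meet at 1, so that is the treewidth.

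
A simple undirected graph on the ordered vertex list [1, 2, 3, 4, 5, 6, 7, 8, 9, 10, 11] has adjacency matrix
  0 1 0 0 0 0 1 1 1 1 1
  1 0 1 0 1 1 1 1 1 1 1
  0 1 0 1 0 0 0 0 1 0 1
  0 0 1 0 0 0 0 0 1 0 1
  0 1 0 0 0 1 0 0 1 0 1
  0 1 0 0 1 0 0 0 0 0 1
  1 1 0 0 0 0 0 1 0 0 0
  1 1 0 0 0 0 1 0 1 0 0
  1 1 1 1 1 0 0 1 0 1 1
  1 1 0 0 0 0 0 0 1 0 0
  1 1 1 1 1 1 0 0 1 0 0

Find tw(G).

A width-3 tree decomposition is:
Bags: B1 = {1, 2, 9, 11}  B2 = {2, 3, 9, 11}  B3 = {1, 2, 8, 9}  B4 = {1, 2, 9, 10}  B5 = {1, 2, 7, 8}  B6 = {2, 5, 9, 11}  B7 = {3, 4, 9, 11}  B8 = {2, 5, 6, 11}
Tree: B1–B2, B1–B3, B1–B4, B3–B5, B2–B6, B2–B7, B6–B8
Every bag has size at most 4, so the width is 4 − 1 = 3 and tw(G) ≤ 3. For the lower bound, the 4 vertices {1, 2, 8, 9} are pairwise adjacent, and any tree decomposition puts a clique entirely inside one bag — forcing width ≥ 3. Hence tw(G) = 3 exactly.

3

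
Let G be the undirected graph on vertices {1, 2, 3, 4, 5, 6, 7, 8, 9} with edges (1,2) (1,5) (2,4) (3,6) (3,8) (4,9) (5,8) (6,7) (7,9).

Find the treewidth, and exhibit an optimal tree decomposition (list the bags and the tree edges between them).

Treewidth 2.
One such decomposition:
Bags: B1 = {4, 7, 9}  B2 = {4, 6, 7}  B3 = {3, 4, 6}  B4 = {3, 4, 8}  B5 = {4, 5, 8}  B6 = {1, 4, 5}  B7 = {1, 2, 4}
Tree: B1–B2, B2–B3, B3–B4, B4–B5, B5–B6, B6–B7

Each bag holds 3 vertices, so the decomposition has width 2, which upper-bounds the treewidth. Since 4–9–7–6–3–8–5–1–2–4 is a cycle in G, G is not acyclic. Forests are exactly the graphs of treewidth ≤ 1, so tw(G) ≥ 2. The upper and lower bounds meet at 2, so that is the treewidth.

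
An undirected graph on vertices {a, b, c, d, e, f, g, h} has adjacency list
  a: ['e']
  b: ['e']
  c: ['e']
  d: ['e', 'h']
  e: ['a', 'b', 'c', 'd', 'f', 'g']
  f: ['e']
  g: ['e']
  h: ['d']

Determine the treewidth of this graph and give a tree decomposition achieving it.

The largest bag has 2 vertices, giving width 1; this decomposition certifies tw(G) ≤ 1. G has an edge, so its treewidth is at least 1. Combining the bounds, tw(G) = 1.

Treewidth 1.
One optimal decomposition is:
Bags: B1 = {d, e}  B2 = {b, e}  B3 = {c, e}  B4 = {d, h}  B5 = {e, f}  B6 = {a, e}  B7 = {e, g}
Tree: B1–B2, B2–B3, B1–B4, B3–B5, B5–B6, B6–B7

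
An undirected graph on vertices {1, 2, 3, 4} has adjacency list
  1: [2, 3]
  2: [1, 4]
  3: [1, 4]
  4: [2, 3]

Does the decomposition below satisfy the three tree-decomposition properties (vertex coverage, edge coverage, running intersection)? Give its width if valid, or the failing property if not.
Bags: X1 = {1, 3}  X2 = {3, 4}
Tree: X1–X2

No — vertex 2 appears in no bag.

A tree decomposition must satisfy three properties: every vertex lies in some bag; for every edge, both endpoints lie together in some bag; and for every vertex, the bags containing it form a connected subtree. Here vertex 2 appears in no bag, so the decomposition is invalid.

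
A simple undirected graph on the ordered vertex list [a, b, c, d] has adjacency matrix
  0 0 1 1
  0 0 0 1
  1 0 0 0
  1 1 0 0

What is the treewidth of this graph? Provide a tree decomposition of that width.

Treewidth 1.
Bags: B1 = {b, d}  B2 = {a, d}  B3 = {a, c}
Tree: B1–B2, B2–B3

Each bag holds 2 vertices, so the decomposition has width 1, which upper-bounds the treewidth. Any graph with an edge has treewidth ≥ 1, and G has the edge b–d. The upper and lower bounds meet at 1, so that is the treewidth.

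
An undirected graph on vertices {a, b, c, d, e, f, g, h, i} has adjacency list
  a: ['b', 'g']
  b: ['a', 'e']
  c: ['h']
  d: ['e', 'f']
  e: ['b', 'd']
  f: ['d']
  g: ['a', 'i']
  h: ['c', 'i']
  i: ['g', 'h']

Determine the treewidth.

A width-1 tree decomposition is:
Bags: B1 = {d, f}  B2 = {d, e}  B3 = {b, e}  B4 = {a, b}  B5 = {a, g}  B6 = {g, i}  B7 = {h, i}  B8 = {c, h}
Tree: B1–B2, B2–B3, B3–B4, B4–B5, B5–B6, B6–B7, B7–B8
The largest bag has 2 vertices, giving width 1; this decomposition certifies tw(G) ≤ 1. Since G has at least one edge (e.g. f–d), it is not an edgeless graph, so tw(G) ≥ 1. The upper and lower bounds meet at 1, so that is the treewidth.

1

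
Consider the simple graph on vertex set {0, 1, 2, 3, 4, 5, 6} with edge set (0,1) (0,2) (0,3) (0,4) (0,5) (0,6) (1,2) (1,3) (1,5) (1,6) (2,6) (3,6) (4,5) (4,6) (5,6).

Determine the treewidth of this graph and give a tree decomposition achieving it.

Treewidth 3.
One such decomposition:
Bags: B1 = {0, 4, 5, 6}  B2 = {0, 1, 5, 6}  B3 = {0, 1, 2, 6}  B4 = {0, 1, 3, 6}
Tree: B1–B2, B2–B3, B2–B4

The largest bag has 4 vertices, giving width 3; this decomposition certifies tw(G) ≤ 3. On the other hand G contains the 4-clique {0, 1, 2, 6}. A clique must lie in a single bag of any decomposition, so no decomposition can have width below 3. The upper and lower bounds meet at 3, so that is the treewidth.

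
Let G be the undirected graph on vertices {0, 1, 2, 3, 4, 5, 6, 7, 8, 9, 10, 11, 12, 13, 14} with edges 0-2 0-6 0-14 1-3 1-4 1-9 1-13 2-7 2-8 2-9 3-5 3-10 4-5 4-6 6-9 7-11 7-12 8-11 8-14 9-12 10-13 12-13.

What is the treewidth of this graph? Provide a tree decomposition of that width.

The largest bag has 4 vertices, giving width 3; this decomposition certifies tw(G) ≤ 3. For the lower bound: the 4 vertex sets {8,11,14}, {0}, {2}, {6,7,9,12} are disjoint, each induces a connected subgraph, and every pair is joined by at least one edge of G. Contracting each set to a single vertex therefore yields K_{4} as a minor, and since treewidth is minor-monotone, tw(G) ≥ tw(K_{4}) = 3. Combining the bounds, tw(G) = 3.

Treewidth 3.
One such decomposition:
Bags: B1 = {0, 8, 11, 14}  B2 = {0, 2, 8, 11}  B3 = {0, 2, 7, 11}  B4 = {0, 2, 6, 7}  B5 = {2, 6, 7, 9}  B6 = {6, 7, 9, 12}  B7 = {4, 6, 9, 12}  B8 = {1, 4, 9, 12}  B9 = {1, 4, 12, 13}  B10 = {1, 4, 5, 13}  B11 = {1, 3, 5, 13}  B12 = {3, 5, 10, 13}
Tree: B1–B2, B2–B3, B3–B4, B4–B5, B5–B6, B6–B7, B7–B8, B8–B9, B9–B10, B10–B11, B11–B12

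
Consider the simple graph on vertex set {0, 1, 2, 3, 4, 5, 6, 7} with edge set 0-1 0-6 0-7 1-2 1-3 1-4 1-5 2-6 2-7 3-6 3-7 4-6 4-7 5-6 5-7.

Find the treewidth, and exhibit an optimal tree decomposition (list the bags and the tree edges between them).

Treewidth 3.
One optimal decomposition is:
Bags: B1 = {1, 2, 6, 7}  B2 = {1, 5, 6, 7}  B3 = {0, 1, 6, 7}  B4 = {1, 3, 6, 7}  B5 = {1, 4, 6, 7}
Tree: B1–B2, B2–B3, B3–B4, B4–B5

The largest bag has 4 vertices, giving width 3; this decomposition certifies tw(G) ≤ 3. For the lower bound: the 4 vertex sets {1,2}, {5,6}, {7}, {0} are disjoint, each induces a connected subgraph, and every pair is joined by at least one edge of G. Contracting each set to a single vertex therefore yields K_{4} as a minor, and since treewidth is minor-monotone, tw(G) ≥ tw(K_{4}) = 3. The upper and lower bounds meet at 3, so that is the treewidth.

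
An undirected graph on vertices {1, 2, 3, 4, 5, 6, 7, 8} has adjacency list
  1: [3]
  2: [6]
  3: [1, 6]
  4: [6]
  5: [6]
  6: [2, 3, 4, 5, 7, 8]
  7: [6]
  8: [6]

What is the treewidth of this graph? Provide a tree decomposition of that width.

Treewidth 1.
One such decomposition:
Bags: B1 = {2, 6}  B2 = {3, 6}  B3 = {5, 6}  B4 = {6, 7}  B5 = {4, 6}  B6 = {1, 3}  B7 = {6, 8}
Tree: B1–B2, B2–B3, B3–B4, B2–B5, B2–B6, B5–B7

Every bag has size at most 2, so the width is 2 − 1 = 1 and tw(G) ≤ 1. G has an edge, so its treewidth is at least 1. Hence tw(G) = 1 exactly.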